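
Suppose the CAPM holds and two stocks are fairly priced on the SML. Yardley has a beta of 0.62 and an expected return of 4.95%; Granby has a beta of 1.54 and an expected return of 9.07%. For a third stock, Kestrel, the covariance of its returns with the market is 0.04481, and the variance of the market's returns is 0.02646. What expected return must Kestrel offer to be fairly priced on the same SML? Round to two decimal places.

9.76%

MRP = (9.07% − 4.95%) / (1.54 − 0.62) = 4.4783%
R_f = 4.95% − 0.62 × 4.4783% = 2.1735%
β_Kestrel = Cov / Var(R_m) = 0.04481 / 0.02646 = 1.6935
E(R_Kestrel) = R_f + β × MRP = 2.1735% + 1.6935 × 4.4783% = 9.76%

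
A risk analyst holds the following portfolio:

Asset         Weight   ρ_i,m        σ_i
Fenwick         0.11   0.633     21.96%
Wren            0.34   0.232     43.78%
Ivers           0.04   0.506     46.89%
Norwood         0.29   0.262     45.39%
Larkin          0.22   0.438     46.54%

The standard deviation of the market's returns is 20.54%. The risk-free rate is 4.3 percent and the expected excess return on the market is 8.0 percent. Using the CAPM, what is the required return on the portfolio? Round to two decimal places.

9.70%

β_Fenwick = 0.633 × 21.96% / 20.54% = 0.6768
β_Wren = 0.232 × 43.78% / 20.54% = 0.4945
β_Ivers = 0.506 × 46.89% / 20.54% = 1.1551
β_Norwood = 0.262 × 45.39% / 20.54% = 0.5790
β_Larkin = 0.438 × 46.54% / 20.54% = 0.9924
β_P = Σ w_i β_i = 0.11×0.6768 + 0.34×0.4945 + 0.04×1.1551 + 0.29×0.5790 + 0.22×0.9924 = 0.6750
E(R_P) = R_f + β_P × MRP = 4.3% + 0.6750 × 8.0% = 9.70%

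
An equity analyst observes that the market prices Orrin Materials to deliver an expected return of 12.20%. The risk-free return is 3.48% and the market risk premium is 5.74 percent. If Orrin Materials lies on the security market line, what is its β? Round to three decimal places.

1.519

β = (E(R) − R_f) / MRP = (12.20% − 3.48%) / 5.74% = 8.72% / 5.74% = 1.519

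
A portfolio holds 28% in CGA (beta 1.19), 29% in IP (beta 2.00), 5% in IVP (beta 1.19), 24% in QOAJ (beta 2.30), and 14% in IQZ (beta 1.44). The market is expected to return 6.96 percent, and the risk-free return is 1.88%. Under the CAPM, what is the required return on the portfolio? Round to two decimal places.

β_P = Σ w_i β_i = 0.28×1.19 + 0.29×2.00 + 0.05×1.19 + 0.24×2.30 + 0.14×1.44 = 1.7263
MRP = 6.96% − 1.88% = 5.08%
E(R_P) = R_f + β_P × MRP = 1.88% + 1.7263 × 5.08% = 10.65%

10.65%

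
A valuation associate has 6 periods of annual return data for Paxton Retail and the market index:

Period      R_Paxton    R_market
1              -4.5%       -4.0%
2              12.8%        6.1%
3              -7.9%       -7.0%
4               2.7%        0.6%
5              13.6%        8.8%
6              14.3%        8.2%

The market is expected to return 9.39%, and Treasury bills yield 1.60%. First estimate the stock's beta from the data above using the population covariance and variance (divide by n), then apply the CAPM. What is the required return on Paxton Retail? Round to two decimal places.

13.06%

Mean R_i = (-4.5 + 12.8 − 7.9 + 2.7 + 13.6 + 14.3) / 6 = 5.1667%
Mean R_m = (-4.0 + 6.1 − 7.0 + 0.6 + 8.8 + 8.2) / 6 = 2.1167%
Σ(R_i − R̄_i)(R_m − R̄_m) = 324.3233  ⇒  Cov = 324.3233 / 6 = 54.0539
Σ(R_m − R̄_m)² = 220.3683  ⇒  Var(R_m) = 220.3683 / 6 = 36.7281
β = Cov / Var(R_m) = 54.0539 / 36.7281 = 1.4717
MRP = 9.39% − 1.60% = 7.79%
E(R) = R_f + β × MRP = 1.60% + 1.4717 × 7.79% = 13.06%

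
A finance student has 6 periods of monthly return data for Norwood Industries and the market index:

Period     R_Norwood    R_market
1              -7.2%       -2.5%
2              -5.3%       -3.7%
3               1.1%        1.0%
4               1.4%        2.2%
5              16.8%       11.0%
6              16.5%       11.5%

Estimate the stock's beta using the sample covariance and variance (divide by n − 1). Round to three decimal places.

1.579

Mean R_i = (-7.2 − 5.3 + 1.1 + 1.4 + 16.8 + 16.5) / 6 = 3.8833%
Mean R_m = (-2.5 − 3.7 + 1.0 + 2.2 + 11.0 + 11.5) / 6 = 3.2500%
Σ(R_i − R̄_i)(R_m − R̄_m) = 340.6150  ⇒  Cov = 340.6150 / 5 = 68.1230
Σ(R_m − R̄_m)² = 215.6550  ⇒  Var(R_m) = 215.6550 / 5 = 43.1310
β = Cov / Var(R_m) = 68.1230 / 43.1310 = 1.5794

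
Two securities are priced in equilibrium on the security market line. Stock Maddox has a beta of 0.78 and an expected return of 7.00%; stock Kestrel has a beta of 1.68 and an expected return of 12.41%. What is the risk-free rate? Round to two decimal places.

2.31%

Both satisfy E(R) = R_f + β·MRP, so the slope of the SML is
MRP = (12.41% − 7.00%) / (1.68 − 0.78) = 5.41% / 0.90 = 6.0111%
R_f = E(R_Maddox) − β_Maddox·MRP = 7.00% − 0.78 × 6.0111% = 2.3113%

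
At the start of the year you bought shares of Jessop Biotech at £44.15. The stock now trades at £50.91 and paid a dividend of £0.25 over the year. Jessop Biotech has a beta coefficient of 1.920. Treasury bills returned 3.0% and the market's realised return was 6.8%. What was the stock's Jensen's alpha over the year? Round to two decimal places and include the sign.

Realised HPR = (P1 + D1 − P0) / P0 = (50.91 + 0.25 − 44.15) / 44.15 = 7.01 / 44.15 = 15.8777%
MRP = 6.8% − 3.0% = 3.80%
CAPM required = R_f + β·MRP = 3.0% + 1.920 × 3.8% = 10.2960%
α = realised − required = 15.8777% − 10.2960% = +5.58%

+5.58%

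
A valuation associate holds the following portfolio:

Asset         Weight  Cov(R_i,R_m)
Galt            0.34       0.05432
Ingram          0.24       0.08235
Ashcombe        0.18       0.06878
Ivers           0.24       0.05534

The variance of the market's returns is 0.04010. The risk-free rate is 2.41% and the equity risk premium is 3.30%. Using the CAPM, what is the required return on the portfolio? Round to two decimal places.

7.67%

β_Galt = 0.05432 / 0.04010 = 1.3546
β_Ingram = 0.08235 / 0.04010 = 2.0536
β_Ashcombe = 0.06878 / 0.04010 = 1.7152
β_Ivers = 0.05534 / 0.04010 = 1.3800
β_P = Σ w_i β_i = 0.34×1.3546 + 0.24×2.0536 + 0.18×1.7152 + 0.24×1.3800 = 1.5934
E(R_P) = R_f + β_P × MRP = 2.41% + 1.5934 × 3.30% = 7.67%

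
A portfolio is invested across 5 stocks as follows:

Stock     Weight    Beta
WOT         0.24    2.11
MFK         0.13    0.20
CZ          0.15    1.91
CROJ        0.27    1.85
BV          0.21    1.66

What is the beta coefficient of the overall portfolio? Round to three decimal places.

β_P = Σ w_i β_i = 0.24×2.11 + 0.13×0.20 + 0.15×1.91 + 0.27×1.85 + 0.21×1.66 = 1.6670

1.667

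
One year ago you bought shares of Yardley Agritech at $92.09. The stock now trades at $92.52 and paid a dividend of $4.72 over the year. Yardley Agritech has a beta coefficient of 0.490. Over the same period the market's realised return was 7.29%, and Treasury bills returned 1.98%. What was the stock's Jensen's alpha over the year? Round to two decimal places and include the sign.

+1.01%

Realised HPR = (P1 + D1 − P0) / P0 = (92.52 + 4.72 − 92.09) / 92.09 = 5.15 / 92.09 = 5.5924%
MRP = 7.29% − 1.98% = 5.31%
CAPM required = R_f + β·MRP = 1.98% + 0.490 × 5.31% = 4.58190%
α = realised − required = 5.5924% − 4.58190% = +1.01%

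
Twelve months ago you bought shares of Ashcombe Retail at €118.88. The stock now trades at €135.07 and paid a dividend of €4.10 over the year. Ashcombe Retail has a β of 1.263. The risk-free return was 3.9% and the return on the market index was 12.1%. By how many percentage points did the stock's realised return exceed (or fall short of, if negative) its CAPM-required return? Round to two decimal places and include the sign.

Realised HPR = (P1 + D1 − P0) / P0 = (135.07 + 4.10 − 118.88) / 118.88 = 20.29 / 118.88 = 17.0676%
MRP = 12.1% − 3.9% = 8.20%
CAPM required = R_f + β·MRP = 3.9% + 1.263 × 8.2% = 14.2566%
α = realised − required = 17.0676% − 14.2566% = +2.81%

+2.81%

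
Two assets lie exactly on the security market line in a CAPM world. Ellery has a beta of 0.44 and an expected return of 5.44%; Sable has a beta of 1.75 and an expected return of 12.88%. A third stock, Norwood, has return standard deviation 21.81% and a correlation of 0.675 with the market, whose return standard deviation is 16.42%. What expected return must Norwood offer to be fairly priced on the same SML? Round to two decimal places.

MRP = (12.88% − 5.44%) / (1.75 − 0.44) = 5.6794%
R_f = 5.44% − 0.44 × 5.6794% = 2.9411%
β_Norwood = ρ·σ_i/σ_m = 0.675 × 21.81 / 16.42 = 0.8966
E(R_Norwood) = R_f + β × MRP = 2.9411% + 0.8966 × 5.6794% = 8.03%

8.03%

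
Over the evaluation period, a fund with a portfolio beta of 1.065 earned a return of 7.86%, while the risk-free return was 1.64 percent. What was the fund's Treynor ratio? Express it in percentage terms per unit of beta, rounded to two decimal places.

5.84%

Treynor = (R_P − R_f) / β_P = (7.86% − 1.64%) / 1.0650 = 6.22% / 1.0650 = 5.84%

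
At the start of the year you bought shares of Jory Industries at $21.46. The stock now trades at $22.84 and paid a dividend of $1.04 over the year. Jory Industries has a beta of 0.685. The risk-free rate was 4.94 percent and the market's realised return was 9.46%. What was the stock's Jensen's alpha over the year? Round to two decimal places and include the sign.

+3.24%

Realised HPR = (P1 + D1 − P0) / P0 = (22.84 + 1.04 − 21.46) / 21.46 = 2.42 / 21.46 = 11.2768%
MRP = 9.46% − 4.94% = 4.52%
CAPM required = R_f + β·MRP = 4.94% + 0.685 × 4.52% = 8.03620%
α = realised − required = 11.2768% − 8.03620% = +3.24%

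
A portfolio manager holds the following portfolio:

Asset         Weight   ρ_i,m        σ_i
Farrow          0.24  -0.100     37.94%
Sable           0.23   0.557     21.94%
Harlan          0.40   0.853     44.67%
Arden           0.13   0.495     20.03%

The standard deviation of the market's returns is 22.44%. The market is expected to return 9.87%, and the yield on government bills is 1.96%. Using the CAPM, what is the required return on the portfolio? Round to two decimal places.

8.46%

β_Farrow = -0.100 × 37.94% / 22.44% = -0.1691
β_Sable = 0.557 × 21.94% / 22.44% = 0.5446
β_Harlan = 0.853 × 44.67% / 22.44% = 1.6980
β_Arden = 0.495 × 20.03% / 22.44% = 0.4418
β_P = Σ w_i β_i = 0.24×-0.1691 + 0.23×0.5446 + 0.40×1.6980 + 0.13×0.4418 = 0.8213
MRP = 9.87% − 1.96% = 7.91%
E(R_P) = R_f + β_P × MRP = 1.96% + 0.8213 × 7.91% = 8.46%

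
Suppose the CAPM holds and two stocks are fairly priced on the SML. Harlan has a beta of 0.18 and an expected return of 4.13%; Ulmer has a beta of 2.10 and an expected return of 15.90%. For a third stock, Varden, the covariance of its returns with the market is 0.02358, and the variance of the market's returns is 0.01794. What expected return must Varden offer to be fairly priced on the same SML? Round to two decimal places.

11.08%

MRP = (15.90% − 4.13%) / (2.10 − 0.18) = 6.1302%
R_f = 4.13% − 0.18 × 6.1302% = 3.0266%
β_Varden = Cov / Var(R_m) = 0.02358 / 0.01794 = 1.3144
E(R_Varden) = R_f + β × MRP = 3.0266% + 1.3144 × 6.1302% = 11.08%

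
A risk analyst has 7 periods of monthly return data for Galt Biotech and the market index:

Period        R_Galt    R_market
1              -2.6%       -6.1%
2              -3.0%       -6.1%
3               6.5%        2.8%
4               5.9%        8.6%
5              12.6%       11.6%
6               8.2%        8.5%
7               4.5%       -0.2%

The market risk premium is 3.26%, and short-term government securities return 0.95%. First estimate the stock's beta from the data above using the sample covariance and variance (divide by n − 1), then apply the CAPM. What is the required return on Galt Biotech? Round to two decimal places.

3.37%

Mean R_i = (-2.6 − 3.0 + 6.5 + 5.9 + 12.6 + 8.2 + 4.5) / 7 = 4.5857%
Mean R_m = (-6.1 − 6.1 + 2.8 + 8.6 + 11.6 + 8.5 − 0.2) / 7 = 2.7286%
Σ(R_i − R̄_i)(R_m − R̄_m) = 230.4729  ⇒  Cov = 230.4729 / 6 = 38.4122
Σ(R_m − R̄_m)² = 310.9543  ⇒  Var(R_m) = 310.9543 / 6 = 51.8257
β = Cov / Var(R_m) = 38.4122 / 51.8257 = 0.7412
E(R) = R_f + β × MRP = 0.95% + 0.7412 × 3.26% = 3.37%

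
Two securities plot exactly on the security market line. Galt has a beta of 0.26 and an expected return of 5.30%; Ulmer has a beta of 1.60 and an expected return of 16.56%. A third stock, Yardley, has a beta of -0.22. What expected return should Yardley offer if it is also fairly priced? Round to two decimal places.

1.27%

MRP (SML slope) = (16.56% − 5.30%) / (1.60 − 0.26) = 11.26% / 1.34 = 8.4030%
R_f (intercept) = 5.30% − 0.26 × 8.4030% = 3.1152%
E(R_Yardley) = R_f + β × MRP = 3.1152% + -0.22 × 8.4030% = 1.27%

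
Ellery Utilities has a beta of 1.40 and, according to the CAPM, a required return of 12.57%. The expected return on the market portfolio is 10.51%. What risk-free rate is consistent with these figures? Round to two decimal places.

E(R) = R_f + β(E(R_m) − R_f) = R_f(1 − β) + β·E(R_m)
12.57% = R_f × (1 − 1.40) + 1.40 × 10.51%
12.57% = R_f × -0.40 + 14.7140%
R_f = (12.57% − 14.7140%) / -0.40 = 5.36%

5.36%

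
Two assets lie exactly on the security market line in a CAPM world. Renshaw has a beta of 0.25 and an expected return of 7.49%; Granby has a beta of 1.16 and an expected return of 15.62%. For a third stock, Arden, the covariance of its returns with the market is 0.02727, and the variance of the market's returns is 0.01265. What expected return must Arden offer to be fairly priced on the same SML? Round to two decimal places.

24.52%

MRP = (15.62% − 7.49%) / (1.16 − 0.25) = 8.9341%
R_f = 7.49% − 0.25 × 8.9341% = 5.2565%
β_Arden = Cov / Var(R_m) = 0.02727 / 0.01265 = 2.1557
E(R_Arden) = R_f + β × MRP = 5.2565% + 2.1557 × 8.9341% = 24.52%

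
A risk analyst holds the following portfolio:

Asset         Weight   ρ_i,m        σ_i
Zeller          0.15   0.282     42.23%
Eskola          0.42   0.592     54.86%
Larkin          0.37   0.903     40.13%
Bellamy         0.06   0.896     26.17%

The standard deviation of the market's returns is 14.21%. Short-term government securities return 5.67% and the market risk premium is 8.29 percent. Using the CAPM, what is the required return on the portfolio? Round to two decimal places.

23.31%

β_Zeller = 0.282 × 42.23% / 14.21% = 0.8381
β_Eskola = 0.592 × 54.86% / 14.21% = 2.2855
β_Larkin = 0.903 × 40.13% / 14.21% = 2.5501
β_Bellamy = 0.896 × 26.17% / 14.21% = 1.6501
β_P = Σ w_i β_i = 0.15×0.8381 + 0.42×2.2855 + 0.37×2.5501 + 0.06×1.6501 = 2.1282
E(R_P) = R_f + β_P × MRP = 5.67% + 2.1282 × 8.29% = 23.31%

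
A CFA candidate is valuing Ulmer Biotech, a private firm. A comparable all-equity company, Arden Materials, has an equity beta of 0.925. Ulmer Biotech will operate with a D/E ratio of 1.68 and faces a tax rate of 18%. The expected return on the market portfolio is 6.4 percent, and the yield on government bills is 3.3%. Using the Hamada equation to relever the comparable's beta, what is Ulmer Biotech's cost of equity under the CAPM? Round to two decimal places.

10.12%

β_L = β_U × [1 + (1 − t)(D/E)] = 0.925 × [1 + (1 − 0.18) × 1.68]
    = 0.925 × [1 + 0.82 × 1.68] = 0.925 × 2.3776 = 2.1993
MRP = 6.4% − 3.3% = 3.10%
E(R) = R_f + β_L × MRP = 3.3% + 2.1993 × 3.1% = 10.12%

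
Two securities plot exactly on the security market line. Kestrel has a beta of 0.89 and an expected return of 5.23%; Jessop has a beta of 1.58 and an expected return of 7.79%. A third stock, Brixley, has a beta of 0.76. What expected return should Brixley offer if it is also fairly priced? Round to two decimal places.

MRP (SML slope) = (7.79% − 5.23%) / (1.58 − 0.89) = 2.56% / 0.69 = 3.7101%
R_f (intercept) = 5.23% − 0.89 × 3.7101% = 1.9280%
E(R_Brixley) = R_f + β × MRP = 1.9280% + 0.76 × 3.7101% = 4.75%

4.75%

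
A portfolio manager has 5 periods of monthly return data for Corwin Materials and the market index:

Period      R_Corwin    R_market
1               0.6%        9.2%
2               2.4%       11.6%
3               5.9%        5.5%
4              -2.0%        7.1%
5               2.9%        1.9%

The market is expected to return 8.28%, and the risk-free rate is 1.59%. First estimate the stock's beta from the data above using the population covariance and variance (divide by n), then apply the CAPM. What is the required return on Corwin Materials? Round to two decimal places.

Mean R_i = (0.6 + 2.4 + 5.9 − 2.0 + 2.9) / 5 = 1.9600%
Mean R_m = (9.2 + 11.6 + 5.5 + 7.1 + 1.9) / 5 = 7.0600%
Σ(R_i − R̄_i)(R_m − R̄_m) = -12.0680  ⇒  Cov = -12.0680 / 5 = -2.4136
Σ(R_m − R̄_m)² = 54.2520  ⇒  Var(R_m) = 54.2520 / 5 = 10.8504
β = Cov / Var(R_m) = -2.4136 / 10.8504 = -0.2224
MRP = 8.28% − 1.59% = 6.69%
E(R) = R_f + β × MRP = 1.59% + -0.2224 × 6.69% = 0.10%

0.10%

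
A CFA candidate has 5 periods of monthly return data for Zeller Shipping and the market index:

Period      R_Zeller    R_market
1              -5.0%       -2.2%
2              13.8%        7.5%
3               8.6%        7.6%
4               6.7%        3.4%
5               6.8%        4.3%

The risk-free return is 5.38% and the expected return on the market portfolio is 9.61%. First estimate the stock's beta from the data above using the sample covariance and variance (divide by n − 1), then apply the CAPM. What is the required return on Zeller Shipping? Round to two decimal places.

Mean R_i = (-5.0 + 13.8 + 8.6 + 6.7 + 6.8) / 5 = 6.1800%
Mean R_m = (-2.2 + 7.5 + 7.6 + 3.4 + 4.3) / 5 = 4.1200%
Σ(R_i − R̄_i)(R_m − R̄_m) = 104.5720  ⇒  Cov = 104.5720 / 4 = 26.1430
Σ(R_m − R̄_m)² = 64.0280  ⇒  Var(R_m) = 64.0280 / 4 = 16.0070
β = Cov / Var(R_m) = 26.1430 / 16.0070 = 1.6332
MRP = 9.61% − 5.38% = 4.23%
E(R) = R_f + β × MRP = 5.38% + 1.6332 × 4.23% = 12.29%

12.29%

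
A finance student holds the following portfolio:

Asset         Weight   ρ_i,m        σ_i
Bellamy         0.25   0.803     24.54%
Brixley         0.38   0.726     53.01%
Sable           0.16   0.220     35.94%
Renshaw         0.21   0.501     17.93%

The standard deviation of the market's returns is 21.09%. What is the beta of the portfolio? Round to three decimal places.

β_Bellamy = 0.803 × 24.54% / 21.09% = 0.9344
β_Brixley = 0.726 × 53.01% / 21.09% = 1.8248
β_Sable = 0.220 × 35.94% / 21.09% = 0.3749
β_Renshaw = 0.501 × 17.93% / 21.09% = 0.4259
β_P = Σ w_i β_i = 0.25×0.9344 + 0.38×1.8248 + 0.16×0.3749 + 0.21×0.4259 = 1.0764

1.076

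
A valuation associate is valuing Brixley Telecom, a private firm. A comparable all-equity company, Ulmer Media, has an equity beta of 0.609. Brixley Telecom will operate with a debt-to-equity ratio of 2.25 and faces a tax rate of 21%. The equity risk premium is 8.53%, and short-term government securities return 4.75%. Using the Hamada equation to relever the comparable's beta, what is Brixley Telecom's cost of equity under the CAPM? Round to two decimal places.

β_L = β_U × [1 + (1 − t)(D/E)] = 0.609 × [1 + (1 − 0.21) × 2.25]
    = 0.609 × [1 + 0.79 × 2.25] = 0.609 × 2.7775 = 1.6915
E(R) = R_f + β_L × MRP = 4.75% + 1.6915 × 8.53% = 19.18%

19.18%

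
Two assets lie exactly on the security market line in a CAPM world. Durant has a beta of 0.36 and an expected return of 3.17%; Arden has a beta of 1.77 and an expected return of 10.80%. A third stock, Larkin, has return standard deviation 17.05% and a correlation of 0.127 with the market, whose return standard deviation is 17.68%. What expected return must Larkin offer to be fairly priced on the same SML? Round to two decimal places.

MRP = (10.80% − 3.17%) / (1.77 − 0.36) = 5.4113%
R_f = 3.17% − 0.36 × 5.4113% = 1.2219%
β_Larkin = ρ·σ_i/σ_m = 0.127 × 17.05 / 17.68 = 0.1225
E(R_Larkin) = R_f + β × MRP = 1.2219% + 0.1225 × 5.4113% = 1.88%

1.88%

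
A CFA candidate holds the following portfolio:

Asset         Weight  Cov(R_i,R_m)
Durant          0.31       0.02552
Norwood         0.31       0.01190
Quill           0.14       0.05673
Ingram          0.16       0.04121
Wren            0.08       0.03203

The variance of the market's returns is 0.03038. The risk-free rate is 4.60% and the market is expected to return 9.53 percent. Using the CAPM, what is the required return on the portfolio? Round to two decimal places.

9.26%

β_Durant = 0.02552 / 0.03038 = 0.8400
β_Norwood = 0.01190 / 0.03038 = 0.3917
β_Quill = 0.05673 / 0.03038 = 1.8673
β_Ingram = 0.04121 / 0.03038 = 1.3565
β_Wren = 0.03203 / 0.03038 = 1.0543
β_P = Σ w_i β_i = 0.31×0.8400 + 0.31×0.3917 + 0.14×1.8673 + 0.16×1.3565 + 0.08×1.0543 = 0.9446
MRP = 9.53% − 4.60% = 4.93%
E(R_P) = R_f + β_P × MRP = 4.60% + 0.9446 × 4.93% = 9.26%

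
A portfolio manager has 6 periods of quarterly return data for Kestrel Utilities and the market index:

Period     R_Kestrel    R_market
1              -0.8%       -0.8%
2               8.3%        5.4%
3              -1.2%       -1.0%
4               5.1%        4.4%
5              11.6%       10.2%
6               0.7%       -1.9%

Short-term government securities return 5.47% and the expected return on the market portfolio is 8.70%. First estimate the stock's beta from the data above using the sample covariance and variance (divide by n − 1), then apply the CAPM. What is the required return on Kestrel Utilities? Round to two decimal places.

8.93%

Mean R_i = (-0.8 + 8.3 − 1.2 + 5.1 + 11.6 + 0.7) / 6 = 3.9500%
Mean R_m = (-0.8 + 5.4 − 1.0 + 4.4 + 10.2 − 1.9) / 6 = 2.7167%
Σ(R_i − R̄_i)(R_m − R̄_m) = 121.7050  ⇒  Cov = 121.7050 / 5 = 24.3410
Σ(R_m − R̄_m)² = 113.5283  ⇒  Var(R_m) = 113.5283 / 5 = 22.7057
β = Cov / Var(R_m) = 24.3410 / 22.7057 = 1.0720
MRP = 8.70% − 5.47% = 3.23%
E(R) = R_f + β × MRP = 5.47% + 1.0720 × 3.23% = 8.93%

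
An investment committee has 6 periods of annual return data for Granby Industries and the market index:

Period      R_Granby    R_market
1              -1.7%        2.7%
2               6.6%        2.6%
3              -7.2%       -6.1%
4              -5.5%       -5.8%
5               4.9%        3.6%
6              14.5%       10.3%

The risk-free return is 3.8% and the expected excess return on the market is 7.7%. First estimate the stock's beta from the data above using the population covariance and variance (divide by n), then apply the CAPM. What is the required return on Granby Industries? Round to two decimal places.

Mean R_i = (-1.7 + 6.6 − 7.2 − 5.5 + 4.9 + 14.5) / 6 = 1.9333%
Mean R_m = (2.7 + 2.6 − 6.1 − 5.8 + 3.6 + 10.3) / 6 = 1.2167%
Σ(R_i − R̄_i)(R_m − R̄_m) = 241.2667  ⇒  Cov = 241.2667 / 6 = 40.2111
Σ(R_m − R̄_m)² = 195.0683  ⇒  Var(R_m) = 195.0683 / 6 = 32.5114
β = Cov / Var(R_m) = 40.2111 / 32.5114 = 1.2368
E(R) = R_f + β × MRP = 3.8% + 1.2368 × 7.7% = 13.32%

13.32%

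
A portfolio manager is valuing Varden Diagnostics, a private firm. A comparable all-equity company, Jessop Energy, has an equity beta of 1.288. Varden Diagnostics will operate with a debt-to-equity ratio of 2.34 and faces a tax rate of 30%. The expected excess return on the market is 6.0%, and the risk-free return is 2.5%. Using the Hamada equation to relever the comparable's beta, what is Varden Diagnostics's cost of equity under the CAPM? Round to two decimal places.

22.89%

β_L = β_U × [1 + (1 − t)(D/E)] = 1.288 × [1 + (1 − 0.30) × 2.34]
    = 1.288 × [1 + 0.70 × 2.34] = 1.288 × 2.6380 = 3.3977
E(R) = R_f + β_L × MRP = 2.5% + 3.3977 × 6.0% = 22.89%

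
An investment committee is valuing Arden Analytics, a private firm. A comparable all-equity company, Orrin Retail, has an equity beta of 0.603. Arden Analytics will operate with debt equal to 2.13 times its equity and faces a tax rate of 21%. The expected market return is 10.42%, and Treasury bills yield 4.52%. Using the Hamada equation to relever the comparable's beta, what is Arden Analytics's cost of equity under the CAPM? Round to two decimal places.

β_L = β_U × [1 + (1 − t)(D/E)] = 0.603 × [1 + (1 − 0.21) × 2.13]
    = 0.603 × [1 + 0.79 × 2.13] = 0.603 × 2.6827 = 1.6177
MRP = 10.42% − 4.52% = 5.90%
E(R) = R_f + β_L × MRP = 4.52% + 1.6177 × 5.90% = 14.06%

14.06%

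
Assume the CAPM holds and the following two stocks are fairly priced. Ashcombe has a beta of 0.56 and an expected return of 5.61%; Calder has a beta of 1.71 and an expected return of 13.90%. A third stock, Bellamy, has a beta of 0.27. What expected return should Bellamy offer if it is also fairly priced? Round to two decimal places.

MRP (SML slope) = (13.90% − 5.61%) / (1.71 − 0.56) = 8.29% / 1.15 = 7.2087%
R_f (intercept) = 5.61% − 0.56 × 7.2087% = 1.5731%
E(R_Bellamy) = R_f + β × MRP = 1.5731% + 0.27 × 7.2087% = 3.52%

3.52%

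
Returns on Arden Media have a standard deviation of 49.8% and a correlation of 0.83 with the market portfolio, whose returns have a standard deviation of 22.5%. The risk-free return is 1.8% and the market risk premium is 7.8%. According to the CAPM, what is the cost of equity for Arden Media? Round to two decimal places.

β = ρ × σ_i / σ_m = 0.83 × 49.8% / 22.5% = 1.8371
E(R) = 1.8% + 1.8371 × 7.8% = 16.13%

16.13%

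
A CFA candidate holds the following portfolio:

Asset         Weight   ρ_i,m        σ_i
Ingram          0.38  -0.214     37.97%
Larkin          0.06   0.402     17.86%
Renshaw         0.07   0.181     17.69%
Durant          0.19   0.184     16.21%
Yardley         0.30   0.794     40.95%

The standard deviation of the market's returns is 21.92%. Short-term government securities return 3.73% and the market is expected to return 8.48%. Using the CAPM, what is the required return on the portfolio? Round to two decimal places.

β_Ingram = -0.214 × 37.97% / 21.92% = -0.3707
β_Larkin = 0.402 × 17.86% / 21.92% = 0.3275
β_Renshaw = 0.181 × 17.69% / 21.92% = 0.1461
β_Durant = 0.184 × 16.21% / 21.92% = 0.1361
β_Yardley = 0.794 × 40.95% / 21.92% = 1.4833
β_P = Σ w_i β_i = 0.38×-0.3707 + 0.06×0.3275 + 0.07×0.1461 + 0.19×0.1361 + 0.30×1.4833 = 0.3599
MRP = 8.48% − 3.73% = 4.75%
E(R_P) = R_f + β_P × MRP = 3.73% + 0.3599 × 4.75% = 5.44%

5.44%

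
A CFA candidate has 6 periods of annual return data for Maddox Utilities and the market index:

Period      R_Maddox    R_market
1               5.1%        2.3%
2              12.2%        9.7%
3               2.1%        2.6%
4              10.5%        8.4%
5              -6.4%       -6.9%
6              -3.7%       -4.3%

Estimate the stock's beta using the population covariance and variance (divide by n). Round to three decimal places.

1.115

Mean R_i = (5.1 + 12.2 + 2.1 + 10.5 − 6.4 − 3.7) / 6 = 3.3000%
Mean R_m = (2.3 + 9.7 + 2.6 + 8.4 − 6.9 − 4.3) / 6 = 1.9667%
Σ(R_i − R̄_i)(R_m − R̄_m) = 244.8600  ⇒  Cov = 244.8600 / 6 = 40.8100
Σ(R_m − R̄_m)² = 219.5933  ⇒  Var(R_m) = 219.5933 / 6 = 36.5989
β = Cov / Var(R_m) = 40.8100 / 36.5989 = 1.1151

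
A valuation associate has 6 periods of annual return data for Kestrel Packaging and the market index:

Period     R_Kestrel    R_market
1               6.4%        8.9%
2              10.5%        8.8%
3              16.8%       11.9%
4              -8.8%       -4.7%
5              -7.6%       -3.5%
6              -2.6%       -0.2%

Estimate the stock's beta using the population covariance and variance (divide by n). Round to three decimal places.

Mean R_i = (6.4 + 10.5 + 16.8 − 8.8 − 7.6 − 2.6) / 6 = 2.4500%
Mean R_m = (8.9 + 8.8 + 11.9 − 4.7 − 3.5 − 0.2) / 6 = 3.5333%
Σ(R_i − R̄_i)(R_m − R̄_m) = 365.8200  ⇒  Cov = 365.8200 / 6 = 60.9700
Σ(R_m − R̄_m)² = 257.7333  ⇒  Var(R_m) = 257.7333 / 6 = 42.9556
β = Cov / Var(R_m) = 60.9700 / 42.9556 = 1.4194

1.419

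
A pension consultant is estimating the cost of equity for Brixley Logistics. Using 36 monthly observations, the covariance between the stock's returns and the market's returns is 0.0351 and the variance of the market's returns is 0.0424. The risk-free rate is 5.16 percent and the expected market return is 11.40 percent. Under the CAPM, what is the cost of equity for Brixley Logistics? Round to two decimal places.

10.33%

β = Cov(R_i, R_m) / Var(R_m) = 0.0351 / 0.0424 = 0.8278
MRP = 11.40% − 5.16% = 6.24%
E(R) = R_f + β × MRP = 5.16% + 0.8278 × 6.24% = 10.33%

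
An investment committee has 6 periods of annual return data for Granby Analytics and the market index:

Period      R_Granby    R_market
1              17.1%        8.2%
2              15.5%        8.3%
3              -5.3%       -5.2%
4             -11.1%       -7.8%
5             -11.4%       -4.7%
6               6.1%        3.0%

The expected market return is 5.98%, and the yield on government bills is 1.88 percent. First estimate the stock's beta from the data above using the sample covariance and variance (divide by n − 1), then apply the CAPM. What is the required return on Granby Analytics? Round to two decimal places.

Mean R_i = (17.1 + 15.5 − 5.3 − 11.1 − 11.4 + 6.1) / 6 = 1.8167%
Mean R_m = (8.2 + 8.3 − 5.2 − 7.8 − 4.7 + 3.0) / 6 = 0.3000%
Σ(R_i − R̄_i)(R_m − R̄_m) = 451.6200  ⇒  Cov = 451.6200 / 5 = 90.3240
Σ(R_m − R̄_m)² = 254.5600  ⇒  Var(R_m) = 254.5600 / 5 = 50.9120
β = Cov / Var(R_m) = 90.3240 / 50.9120 = 1.7741
MRP = 5.98% − 1.88% = 4.10%
E(R) = R_f + β × MRP = 1.88% + 1.7741 × 4.10% = 9.15%

9.15%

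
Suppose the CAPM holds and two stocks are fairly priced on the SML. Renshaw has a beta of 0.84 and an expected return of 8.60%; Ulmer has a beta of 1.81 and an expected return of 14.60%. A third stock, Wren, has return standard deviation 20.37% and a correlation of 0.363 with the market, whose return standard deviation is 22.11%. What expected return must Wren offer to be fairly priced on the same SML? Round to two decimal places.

MRP = (14.60% − 8.60%) / (1.81 − 0.84) = 6.1856%
R_f = 8.60% − 0.84 × 6.1856% = 3.4041%
β_Wren = ρ·σ_i/σ_m = 0.363 × 20.37 / 22.11 = 0.3344
E(R_Wren) = R_f + β × MRP = 3.4041% + 0.3344 × 6.1856% = 5.47%

5.47%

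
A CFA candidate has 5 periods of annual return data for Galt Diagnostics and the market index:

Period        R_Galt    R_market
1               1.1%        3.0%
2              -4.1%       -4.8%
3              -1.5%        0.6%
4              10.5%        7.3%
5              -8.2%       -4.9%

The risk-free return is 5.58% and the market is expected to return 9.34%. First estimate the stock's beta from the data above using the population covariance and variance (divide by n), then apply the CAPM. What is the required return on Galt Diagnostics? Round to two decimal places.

10.37%

Mean R_i = (1.1 − 4.1 − 1.5 + 10.5 − 8.2) / 5 = -0.4400%
Mean R_m = (3.0 − 4.8 + 0.6 + 7.3 − 4.9) / 5 = 0.2400%
Σ(R_i − R̄_i)(R_m − R̄_m) = 139.4380  ⇒  Cov = 139.4380 / 5 = 27.8876
Σ(R_m − R̄_m)² = 109.4120  ⇒  Var(R_m) = 109.4120 / 5 = 21.8824
β = Cov / Var(R_m) = 27.8876 / 21.8824 = 1.2744
MRP = 9.34% − 5.58% = 3.76%
E(R) = R_f + β × MRP = 5.58% + 1.2744 × 3.76% = 10.37%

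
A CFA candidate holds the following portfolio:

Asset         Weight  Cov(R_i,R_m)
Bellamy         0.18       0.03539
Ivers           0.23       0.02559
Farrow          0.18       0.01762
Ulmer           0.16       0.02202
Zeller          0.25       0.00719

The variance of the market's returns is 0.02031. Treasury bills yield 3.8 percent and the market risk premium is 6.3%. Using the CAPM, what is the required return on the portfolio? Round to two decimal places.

β_Bellamy = 0.03539 / 0.02031 = 1.7425
β_Ivers = 0.02559 / 0.02031 = 1.2600
β_Farrow = 0.01762 / 0.02031 = 0.8676
β_Ulmer = 0.02202 / 0.02031 = 1.0842
β_Zeller = 0.00719 / 0.02031 = 0.3540
β_P = Σ w_i β_i = 0.18×1.7425 + 0.23×1.2600 + 0.18×0.8676 + 0.16×1.0842 + 0.25×0.3540 = 1.0216
E(R_P) = R_f + β_P × MRP = 3.8% + 1.0216 × 6.3% = 10.24%

10.24%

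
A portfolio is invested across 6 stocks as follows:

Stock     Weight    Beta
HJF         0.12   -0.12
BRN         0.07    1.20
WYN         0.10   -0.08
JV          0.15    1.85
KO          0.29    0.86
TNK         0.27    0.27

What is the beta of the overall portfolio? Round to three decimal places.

β_P = Σ w_i β_i = 0.12×-0.12 + 0.07×1.20 + 0.10×-0.08 + 0.15×1.85 + 0.29×0.86 + 0.27×0.27 = 0.6614

0.661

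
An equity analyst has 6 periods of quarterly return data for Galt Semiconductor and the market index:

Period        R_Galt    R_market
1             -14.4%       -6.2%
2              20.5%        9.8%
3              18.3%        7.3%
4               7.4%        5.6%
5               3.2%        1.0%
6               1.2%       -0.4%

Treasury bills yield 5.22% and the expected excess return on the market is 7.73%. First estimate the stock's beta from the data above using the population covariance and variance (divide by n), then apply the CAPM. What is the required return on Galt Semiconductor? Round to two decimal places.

21.66%

Mean R_i = (-14.4 + 20.5 + 18.3 + 7.4 + 3.2 + 1.2) / 6 = 6.0333%
Mean R_m = (-6.2 + 9.8 + 7.3 + 5.6 + 1.0 − 0.4) / 6 = 2.8500%
Σ(R_i − R̄_i)(R_m − R̄_m) = 364.7600  ⇒  Cov = 364.7600 / 6 = 60.7933
Σ(R_m − R̄_m)² = 171.5550  ⇒  Var(R_m) = 171.5550 / 6 = 28.5925
β = Cov / Var(R_m) = 60.7933 / 28.5925 = 2.1262
E(R) = R_f + β × MRP = 5.22% + 2.1262 × 7.73% = 21.66%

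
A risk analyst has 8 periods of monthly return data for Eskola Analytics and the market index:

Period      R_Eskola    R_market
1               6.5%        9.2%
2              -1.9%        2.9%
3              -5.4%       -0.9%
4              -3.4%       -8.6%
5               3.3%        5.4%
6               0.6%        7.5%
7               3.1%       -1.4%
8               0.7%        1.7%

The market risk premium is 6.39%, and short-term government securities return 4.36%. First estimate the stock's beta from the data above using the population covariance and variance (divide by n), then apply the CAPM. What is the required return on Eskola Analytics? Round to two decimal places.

7.19%

Mean R_i = (6.5 − 1.9 − 5.4 − 3.4 + 3.3 + 0.6 + 3.1 + 0.7) / 8 = 0.4375%
Mean R_m = (9.2 + 2.9 − 0.9 − 8.6 + 5.4 + 7.5 − 1.4 + 1.7) / 8 = 1.9750%
Σ(R_i − R̄_i)(R_m − R̄_m) = 100.6475  ⇒  Cov = 100.6475 / 8 = 12.5809
Σ(R_m − R̄_m)² = 226.8750  ⇒  Var(R_m) = 226.8750 / 8 = 28.3594
β = Cov / Var(R_m) = 12.5809 / 28.3594 = 0.4436
E(R) = R_f + β × MRP = 4.36% + 0.4436 × 6.39% = 7.19%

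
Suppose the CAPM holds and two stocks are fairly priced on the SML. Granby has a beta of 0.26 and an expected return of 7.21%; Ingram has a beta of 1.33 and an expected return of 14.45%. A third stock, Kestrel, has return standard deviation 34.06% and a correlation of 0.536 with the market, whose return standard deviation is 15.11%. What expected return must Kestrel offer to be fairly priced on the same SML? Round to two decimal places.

13.63%

MRP = (14.45% − 7.21%) / (1.33 − 0.26) = 6.7664%
R_f = 7.21% − 0.26 × 6.7664% = 5.4507%
β_Kestrel = ρ·σ_i/σ_m = 0.536 × 34.06 / 15.11 = 1.2082
E(R_Kestrel) = R_f + β × MRP = 5.4507% + 1.2082 × 6.7664% = 13.63%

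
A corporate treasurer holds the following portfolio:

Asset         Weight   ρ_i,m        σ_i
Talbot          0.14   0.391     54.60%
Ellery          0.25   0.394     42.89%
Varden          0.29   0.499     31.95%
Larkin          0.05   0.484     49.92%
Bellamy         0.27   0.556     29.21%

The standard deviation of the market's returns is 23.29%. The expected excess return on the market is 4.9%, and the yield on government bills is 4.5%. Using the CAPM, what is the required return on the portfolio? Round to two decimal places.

β_Talbot = 0.391 × 54.60% / 23.29% = 0.9166
β_Ellery = 0.394 × 42.89% / 23.29% = 0.7256
β_Varden = 0.499 × 31.95% / 23.29% = 0.6845
β_Larkin = 0.484 × 49.92% / 23.29% = 1.0374
β_Bellamy = 0.556 × 29.21% / 23.29% = 0.6973
β_P = Σ w_i β_i = 0.14×0.9166 + 0.25×0.7256 + 0.29×0.6845 + 0.05×1.0374 + 0.27×0.6973 = 0.7484
E(R_P) = R_f + β_P × MRP = 4.5% + 0.7484 × 4.9% = 8.17%

8.17%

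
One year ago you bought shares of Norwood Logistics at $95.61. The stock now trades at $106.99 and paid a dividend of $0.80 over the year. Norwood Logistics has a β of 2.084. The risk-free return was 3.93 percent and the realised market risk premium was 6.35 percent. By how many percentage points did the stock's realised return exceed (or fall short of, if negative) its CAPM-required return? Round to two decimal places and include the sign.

-4.42%

Realised HPR = (P1 + D1 − P0) / P0 = (106.99 + 0.80 − 95.61) / 95.61 = 12.18 / 95.61 = 12.7393%
CAPM required = R_f + β·MRP = 3.93% + 2.084 × 6.35% = 17.16340%
α = realised − required = 12.7393% − 17.16340% = -4.42%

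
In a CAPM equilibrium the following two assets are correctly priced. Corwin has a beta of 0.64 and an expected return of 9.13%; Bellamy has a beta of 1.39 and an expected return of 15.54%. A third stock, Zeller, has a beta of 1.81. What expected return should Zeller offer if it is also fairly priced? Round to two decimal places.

MRP (SML slope) = (15.54% − 9.13%) / (1.39 − 0.64) = 6.41% / 0.75 = 8.5467%
R_f (intercept) = 9.13% − 0.64 × 8.5467% = 3.6601%
E(R_Zeller) = R_f + β × MRP = 3.6601% + 1.81 × 8.5467% = 19.13%

19.13%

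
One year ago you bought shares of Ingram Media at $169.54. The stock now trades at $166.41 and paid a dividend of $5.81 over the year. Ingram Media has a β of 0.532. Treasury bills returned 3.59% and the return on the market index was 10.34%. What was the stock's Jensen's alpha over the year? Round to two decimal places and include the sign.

-5.60%

Realised HPR = (P1 + D1 − P0) / P0 = (166.41 + 5.81 − 169.54) / 169.54 = 2.68 / 169.54 = 1.5807%
MRP = 10.34% − 3.59% = 6.75%
CAPM required = R_f + β·MRP = 3.59% + 0.532 × 6.75% = 7.18100%
α = realised − required = 1.5807% − 7.18100% = -5.60%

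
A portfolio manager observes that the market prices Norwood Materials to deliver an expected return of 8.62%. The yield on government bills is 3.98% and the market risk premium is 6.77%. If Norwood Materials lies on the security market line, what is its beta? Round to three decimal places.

β = (E(R) − R_f) / MRP = (8.62% − 3.98%) / 6.77% = 4.64% / 6.77% = 0.685

0.685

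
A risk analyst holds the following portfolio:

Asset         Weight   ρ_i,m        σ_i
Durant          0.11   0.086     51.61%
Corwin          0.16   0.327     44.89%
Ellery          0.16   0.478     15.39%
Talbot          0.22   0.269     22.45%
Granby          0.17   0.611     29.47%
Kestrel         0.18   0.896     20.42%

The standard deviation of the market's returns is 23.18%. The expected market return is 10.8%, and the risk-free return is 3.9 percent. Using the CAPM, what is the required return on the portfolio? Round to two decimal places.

β_Durant = 0.086 × 51.61% / 23.18% = 0.1915
β_Corwin = 0.327 × 44.89% / 23.18% = 0.6333
β_Ellery = 0.478 × 15.39% / 23.18% = 0.3174
β_Talbot = 0.269 × 22.45% / 23.18% = 0.2605
β_Granby = 0.611 × 29.47% / 23.18% = 0.7768
β_Kestrel = 0.896 × 20.42% / 23.18% = 0.7893
β_P = Σ w_i β_i = 0.11×0.1915 + 0.16×0.6333 + 0.16×0.3174 + 0.22×0.2605 + 0.17×0.7768 + 0.18×0.7893 = 0.5046
MRP = 10.8% − 3.9% = 6.90%
E(R_P) = R_f + β_P × MRP = 3.9% + 0.5046 × 6.9% = 7.38%

7.38%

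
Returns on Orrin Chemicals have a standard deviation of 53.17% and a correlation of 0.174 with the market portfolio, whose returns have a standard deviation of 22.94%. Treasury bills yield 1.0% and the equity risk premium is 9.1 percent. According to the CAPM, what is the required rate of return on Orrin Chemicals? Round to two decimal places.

4.67%

β = ρ × σ_i / σ_m = 0.174 × 53.17% / 22.94% = 0.4033
E(R) = 1.0% + 0.4033 × 9.1% = 4.67%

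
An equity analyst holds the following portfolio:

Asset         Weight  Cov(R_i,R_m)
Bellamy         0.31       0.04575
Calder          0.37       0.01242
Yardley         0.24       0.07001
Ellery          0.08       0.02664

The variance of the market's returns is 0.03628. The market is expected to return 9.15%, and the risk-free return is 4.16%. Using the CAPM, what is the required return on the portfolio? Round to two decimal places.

9.35%

β_Bellamy = 0.04575 / 0.03628 = 1.2610
β_Calder = 0.01242 / 0.03628 = 0.3423
β_Yardley = 0.07001 / 0.03628 = 1.9297
β_Ellery = 0.02664 / 0.03628 = 0.7343
β_P = Σ w_i β_i = 0.31×1.2610 + 0.37×0.3423 + 0.24×1.9297 + 0.08×0.7343 = 1.0394
MRP = 9.15% − 4.16% = 4.99%
E(R_P) = R_f + β_P × MRP = 4.16% + 1.0394 × 4.99% = 9.35%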